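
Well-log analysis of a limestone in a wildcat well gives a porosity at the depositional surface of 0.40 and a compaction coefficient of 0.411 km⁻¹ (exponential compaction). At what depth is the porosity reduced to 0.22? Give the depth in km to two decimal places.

1.45 km

Invert Athy's law: Z = ln(n₀/n) / k
Z = ln(0.4/0.22) / 0.411 = ln(1.818) / 0.411 = 0.5978 / 0.411 = 1.455 km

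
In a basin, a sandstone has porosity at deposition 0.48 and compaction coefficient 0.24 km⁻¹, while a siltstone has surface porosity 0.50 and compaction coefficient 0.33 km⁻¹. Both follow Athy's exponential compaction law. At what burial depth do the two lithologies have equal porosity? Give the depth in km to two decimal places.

Set phi₀ₐ e^(−cₐz) = phi₀ᵦ e^(−cᵦz) ⇒ ln(phi₀ₐ/phi₀ᵦ) = (cₐ − cᵦ)·z
z = ln(0.48/0.5) / (0.24 − 0.33) = -0.0408 / -0.09 = 0.454 km

0.45 km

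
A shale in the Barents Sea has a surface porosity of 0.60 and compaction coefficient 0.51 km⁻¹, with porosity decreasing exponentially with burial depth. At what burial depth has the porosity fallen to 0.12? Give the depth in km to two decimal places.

3.16 km

Invert Athy's law: d = ln(φ₀/φ) / β
d = ln(0.6/0.12) / 0.51 = ln(5) / 0.51 = 1.6094 / 0.51 = 3.156 km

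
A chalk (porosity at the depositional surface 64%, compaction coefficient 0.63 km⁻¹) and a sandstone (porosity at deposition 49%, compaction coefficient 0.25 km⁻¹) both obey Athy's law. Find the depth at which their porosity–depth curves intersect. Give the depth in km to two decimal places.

Set phi₀ₐ e^(−βₐz) = phi₀ᵦ e^(−βᵦz) ⇒ ln(phi₀ₐ/phi₀ᵦ) = (βₐ − βᵦ)·z
z = ln(0.64/0.49) / (0.63 − 0.25) = 0.2671 / 0.38 = 0.703 km

0.70 km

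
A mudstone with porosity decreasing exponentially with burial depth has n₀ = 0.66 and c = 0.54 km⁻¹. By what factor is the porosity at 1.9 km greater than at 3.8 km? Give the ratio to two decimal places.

2.79

n(Z₁)/n(Z₂) = e^(−c·Z₁)/e^(−c·Z₂) = e^{c(Z₂−Z₁)}
= exp(0.54 × 1.9) = exp(1.026) = 2.7899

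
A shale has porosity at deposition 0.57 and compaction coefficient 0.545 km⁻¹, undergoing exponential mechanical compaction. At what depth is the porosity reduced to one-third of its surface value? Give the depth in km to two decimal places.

phi/phi₀ = 1/3 ⇒ exp(−c·z) = 1/3 ⇒ z = ln(3) / c
z = 1.0986 / 0.545 = 2.016 km

2.02 km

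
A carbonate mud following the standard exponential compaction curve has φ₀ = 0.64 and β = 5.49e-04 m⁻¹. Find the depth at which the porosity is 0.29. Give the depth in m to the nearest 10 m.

Working in km (1 km = 1000 m; β in km⁻¹ = β in m⁻¹ × 1000):
Invert Athy's law: d = ln(φ₀/φ) / β
d = ln(0.64/0.29) / 0.549 = ln(2.207) / 0.549 = 0.7916 / 0.549 = 1.442 km

1440 m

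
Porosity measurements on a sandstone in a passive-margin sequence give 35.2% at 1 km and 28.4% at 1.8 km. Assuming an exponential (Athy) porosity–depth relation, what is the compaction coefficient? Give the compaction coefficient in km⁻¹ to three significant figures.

0.268 km⁻¹

Athy: n(d) = n₀ e^(−cd) ⇒ n₁/n₂ = e^{c(d₂−d₁)} ⇒ c = ln(n₁/n₂)/(d₂−d₁)
c = ln(0.352/0.284) / (1.8 − 1) = ln(1.239) / 0.8 = 0.2147 / 0.8 = 0.2683 km⁻¹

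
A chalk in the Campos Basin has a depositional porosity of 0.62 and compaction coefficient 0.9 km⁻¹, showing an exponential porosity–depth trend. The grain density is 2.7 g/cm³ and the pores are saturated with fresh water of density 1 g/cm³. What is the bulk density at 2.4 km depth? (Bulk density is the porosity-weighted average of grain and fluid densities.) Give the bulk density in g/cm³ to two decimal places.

Porosity at depth: n = 0.62·exp(−0.9×2.4) = 0.62×0.1153 = 0.0715
Bulk density: ρ_b = (1−n)ρ_g + n·ρ_f = 0.9285×2.7 + 0.0715×1
       = 2.507 + 0.072 = 2.578 g/cm³

2.58 g/cm³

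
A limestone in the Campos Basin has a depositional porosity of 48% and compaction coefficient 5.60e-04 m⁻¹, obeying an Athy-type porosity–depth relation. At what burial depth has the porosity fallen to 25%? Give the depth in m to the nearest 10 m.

1160 m

Working in km (1 km = 1000 m; k in km⁻¹ = k in m⁻¹ × 1000):
Invert Athy's law: d = ln(phi₀/phi) / k
d = ln(0.48/0.25) / 0.56 = ln(1.92) / 0.56 = 0.6523 / 0.56 = 1.165 km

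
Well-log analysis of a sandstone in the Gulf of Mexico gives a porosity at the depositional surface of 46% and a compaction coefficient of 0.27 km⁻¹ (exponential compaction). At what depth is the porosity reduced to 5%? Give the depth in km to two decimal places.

Invert Athy's law: z = ln(n₀/n) / c
z = ln(0.46/0.05) / 0.27 = ln(9.2) / 0.27 = 2.2192 / 0.27 = 8.219 km

8.22 km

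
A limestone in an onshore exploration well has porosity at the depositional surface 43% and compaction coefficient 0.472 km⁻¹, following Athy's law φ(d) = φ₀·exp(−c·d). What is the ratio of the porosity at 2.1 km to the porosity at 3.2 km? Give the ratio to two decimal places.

φ(d₁)/φ(d₂) = e^(−c·d₁)/e^(−c·d₂) = e^{c(d₂−d₁)}
= exp(0.472 × 1.1) = exp(0.5192) = 1.6807

1.68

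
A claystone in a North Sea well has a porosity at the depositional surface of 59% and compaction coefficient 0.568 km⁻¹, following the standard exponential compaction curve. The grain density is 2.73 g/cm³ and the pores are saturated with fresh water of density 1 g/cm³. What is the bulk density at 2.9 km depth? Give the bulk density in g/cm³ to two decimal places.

2.53 g/cm³

Porosity at depth: n = 0.59·exp(−0.568×2.9) = 0.59×0.1926 = 0.1136
Bulk density: ρ_b = (1−n)ρ_g + n·ρ_f = 0.8864×2.73 + 0.1136×1
       = 2.420 + 0.114 = 2.533 g/cm³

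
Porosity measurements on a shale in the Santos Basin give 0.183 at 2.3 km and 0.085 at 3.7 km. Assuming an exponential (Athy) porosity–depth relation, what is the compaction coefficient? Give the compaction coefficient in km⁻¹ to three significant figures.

0.548 km⁻¹

Athy: phi(d) = phi₀ e^(−βd) ⇒ phi₁/phi₂ = e^{β(d₂−d₁)} ⇒ β = ln(phi₁/phi₂)/(d₂−d₁)
β = ln(0.183/0.085) / (3.7 − 2.3) = ln(2.153) / 1.4 = 0.7668 / 1.4 = 0.5477 km⁻¹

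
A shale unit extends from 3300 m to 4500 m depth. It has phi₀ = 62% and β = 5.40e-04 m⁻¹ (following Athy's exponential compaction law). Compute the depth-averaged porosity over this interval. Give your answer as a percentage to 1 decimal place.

7.7%

Working in km (1 km = 1000 m; β in km⁻¹ = β in m⁻¹ × 1000):
⟨phi⟩ = (1/(z₂−z₁)) ∫ phi₀ e^(−βz) dz = phi₀·(e^(−β·z₁) − e^(−β·z₂)) / (β·(z₂−z₁))
e^(−0.54×3.3) = 0.1683; e^(−0.54×4.5) = 0.0880
⟨phi⟩ = 0.62 × (0.1683 − 0.0880) / (0.54 × 1.2) = 0.62 × 0.1239 = 0.0768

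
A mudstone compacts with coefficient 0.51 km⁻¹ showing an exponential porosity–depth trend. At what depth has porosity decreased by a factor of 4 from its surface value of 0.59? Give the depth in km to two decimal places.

2.72 km

phi/phi₀ = 1/4 ⇒ exp(−c·Z) = 1/4 ⇒ Z = ln(4) / c
Z = 1.3863 / 0.51 = 2.718 km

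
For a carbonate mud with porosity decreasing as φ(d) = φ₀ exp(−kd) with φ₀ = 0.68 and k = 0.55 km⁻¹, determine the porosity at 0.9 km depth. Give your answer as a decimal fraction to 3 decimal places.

φ = φ₀·exp(−k·d) = 0.68 × exp(−0.55 × 0.9) = 0.68 × exp(−0.495)
  = 0.68 × 0.6096 = 0.4145

0.415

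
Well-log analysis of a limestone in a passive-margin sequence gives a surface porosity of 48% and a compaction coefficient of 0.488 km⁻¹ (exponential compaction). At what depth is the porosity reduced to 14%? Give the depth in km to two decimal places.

2.52 km

Invert Athy's law: d = ln(φ₀/φ) / c
d = ln(0.48/0.14) / 0.488 = ln(3.429) / 0.488 = 1.2321 / 0.488 = 2.525 km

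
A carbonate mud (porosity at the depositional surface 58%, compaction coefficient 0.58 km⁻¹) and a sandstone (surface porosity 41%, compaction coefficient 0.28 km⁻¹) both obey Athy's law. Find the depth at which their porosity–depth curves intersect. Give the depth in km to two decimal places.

Set n₀ₐ e^(−βₐd) = n₀ᵦ e^(−βᵦd) ⇒ ln(n₀ₐ/n₀ᵦ) = (βₐ − βᵦ)·d
d = ln(0.58/0.41) / (0.58 − 0.28) = 0.3469 / 0.3 = 1.156 km

1.16 km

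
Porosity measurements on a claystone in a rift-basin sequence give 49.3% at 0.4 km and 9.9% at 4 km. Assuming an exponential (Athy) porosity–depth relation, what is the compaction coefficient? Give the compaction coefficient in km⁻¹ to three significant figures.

Athy: n(d) = n₀ e^(−βd) ⇒ n₁/n₂ = e^{β(d₂−d₁)} ⇒ β = ln(n₁/n₂)/(d₂−d₁)
β = ln(0.493/0.099) / (4 − 0.4) = ln(4.98) / 3.6 = 1.6054 / 3.6 = 0.4459 km⁻¹

0.446 km⁻¹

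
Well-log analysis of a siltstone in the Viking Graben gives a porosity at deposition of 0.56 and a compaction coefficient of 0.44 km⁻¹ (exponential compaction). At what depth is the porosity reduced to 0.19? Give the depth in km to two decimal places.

Invert Athy's law: d = ln(n₀/n) / β
d = ln(0.56/0.19) / 0.44 = ln(2.947) / 0.44 = 1.0809 / 0.44 = 2.457 km

2.46 km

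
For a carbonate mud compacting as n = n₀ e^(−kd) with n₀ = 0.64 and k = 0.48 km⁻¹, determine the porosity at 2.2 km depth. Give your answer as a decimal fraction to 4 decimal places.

n = n₀·exp(−k·d) = 0.64 × exp(−0.48 × 2.2) = 0.64 × exp(−1.056)
  = 0.64 × 0.3478 = 0.2226

0.2226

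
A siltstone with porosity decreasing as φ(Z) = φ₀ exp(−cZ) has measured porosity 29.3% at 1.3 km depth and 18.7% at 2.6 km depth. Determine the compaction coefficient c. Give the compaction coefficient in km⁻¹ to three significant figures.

0.345 km⁻¹

Athy: φ(Z) = φ₀ e^(−cZ) ⇒ φ₁/φ₂ = e^{c(Z₂−Z₁)} ⇒ c = ln(φ₁/φ₂)/(Z₂−Z₁)
c = ln(0.293/0.187) / (2.6 − 1.3) = ln(1.567) / 1.3 = 0.4491 / 1.3 = 0.3454 km⁻¹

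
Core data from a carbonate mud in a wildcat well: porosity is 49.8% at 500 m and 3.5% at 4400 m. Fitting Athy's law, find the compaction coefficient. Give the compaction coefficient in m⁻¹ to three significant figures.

0.000681 m⁻¹

Working in km (1 km = 1000 m; β in km⁻¹ = β in m⁻¹ × 1000):
Athy: phi(z) = phi₀ e^(−βz) ⇒ phi₁/phi₂ = e^{β(z₂−z₁)} ⇒ β = ln(phi₁/phi₂)/(z₂−z₁)
β = ln(0.498/0.035) / (4.4 − 0.5) = ln(14.23) / 3.9 = 2.6553 / 3.9 = 0.6808 km⁻¹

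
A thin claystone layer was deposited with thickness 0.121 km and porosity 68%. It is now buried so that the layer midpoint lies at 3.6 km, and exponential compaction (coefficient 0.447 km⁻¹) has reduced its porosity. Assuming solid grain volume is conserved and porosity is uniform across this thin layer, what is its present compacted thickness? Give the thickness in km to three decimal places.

0.045 km

Porosity at 3.6 km: n = 0.68·exp(−0.447×3.6) = 0.1360
Solid-volume conservation: h(1−n) = h₀(1−n₀) ⇒ h = h₀·(1−n₀)/(1−n)
h = 0.121 × (1 − 0.68)/(1 − 0.1360) = 0.121 × 0.3704 = 0.0448 km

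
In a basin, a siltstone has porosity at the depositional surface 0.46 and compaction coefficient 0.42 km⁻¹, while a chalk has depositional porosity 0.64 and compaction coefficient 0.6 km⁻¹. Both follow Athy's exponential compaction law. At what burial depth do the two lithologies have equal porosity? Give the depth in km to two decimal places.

1.83 km

Set phi₀ₐ e^(−kₐz) = phi₀ᵦ e^(−kᵦz) ⇒ ln(phi₀ₐ/phi₀ᵦ) = (kₐ − kᵦ)·z
z = ln(0.46/0.64) / (0.42 − 0.6) = -0.3302 / -0.18 = 1.835 km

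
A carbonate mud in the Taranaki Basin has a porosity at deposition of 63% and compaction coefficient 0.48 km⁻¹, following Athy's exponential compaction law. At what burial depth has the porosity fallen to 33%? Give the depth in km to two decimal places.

1.35 km

Invert Athy's law: d = ln(phi₀/phi) / k
d = ln(0.63/0.33) / 0.48 = ln(1.909) / 0.48 = 0.6466 / 0.48 = 1.347 km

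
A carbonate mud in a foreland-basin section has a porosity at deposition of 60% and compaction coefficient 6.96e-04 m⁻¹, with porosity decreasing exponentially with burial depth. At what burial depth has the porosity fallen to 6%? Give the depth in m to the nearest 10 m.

3310 m

Working in km (1 km = 1000 m; β in km⁻¹ = β in m⁻¹ × 1000):
Invert Athy's law: d = ln(phi₀/phi) / β
d = ln(0.6/0.06) / 0.696 = ln(10) / 0.696 = 2.3026 / 0.696 = 3.308 km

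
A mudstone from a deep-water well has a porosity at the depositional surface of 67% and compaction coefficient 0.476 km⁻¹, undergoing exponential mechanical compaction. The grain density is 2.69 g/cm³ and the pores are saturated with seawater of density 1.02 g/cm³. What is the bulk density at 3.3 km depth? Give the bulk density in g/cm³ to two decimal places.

Porosity at depth: φ = 0.67·exp(−0.476×3.3) = 0.67×0.2079 = 0.1393
Bulk density: ρ_b = (1−φ)ρ_g + φ·ρ_f = 0.8607×2.69 + 0.1393×1.02
       = 2.315 + 0.142 = 2.457 g/cm³

2.46 g/cm³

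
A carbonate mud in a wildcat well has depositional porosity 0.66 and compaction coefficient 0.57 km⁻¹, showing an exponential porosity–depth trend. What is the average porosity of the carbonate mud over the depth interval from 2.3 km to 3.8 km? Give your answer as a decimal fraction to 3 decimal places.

⟨φ⟩ = (1/(z₂−z₁)) ∫ φ₀ e^(−cz) dz = φ₀·(e^(−c·z₁) − e^(−c·z₂)) / (c·(z₂−z₁))
e^(−0.57×2.3) = 0.2696; e^(−0.57×3.8) = 0.1146
⟨φ⟩ = 0.66 × (0.2696 − 0.1146) / (0.57 × 1.5) = 0.66 × 0.1812 = 0.1196

0.120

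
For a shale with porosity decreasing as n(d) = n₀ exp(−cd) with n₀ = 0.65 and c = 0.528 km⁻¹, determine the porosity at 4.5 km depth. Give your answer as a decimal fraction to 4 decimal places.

0.0604

n = n₀·exp(−c·d) = 0.65 × exp(−0.528 × 4.5) = 0.65 × exp(−2.376)
  = 0.65 × 0.0929 = 0.0604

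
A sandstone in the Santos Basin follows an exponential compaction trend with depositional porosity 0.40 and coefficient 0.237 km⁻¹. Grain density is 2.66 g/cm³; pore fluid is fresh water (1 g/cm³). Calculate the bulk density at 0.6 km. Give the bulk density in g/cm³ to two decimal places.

Porosity at depth: n = 0.4·exp(−0.237×0.6) = 0.4×0.8674 = 0.3470
Bulk density: ρ_b = (1−n)ρ_g + n·ρ_f = 0.6530×2.66 + 0.3470×1
       = 1.737 + 0.347 = 2.084 g/cm³

2.08 g/cm³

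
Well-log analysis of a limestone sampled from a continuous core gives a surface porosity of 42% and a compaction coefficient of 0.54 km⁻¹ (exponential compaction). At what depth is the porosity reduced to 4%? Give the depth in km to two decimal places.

Invert Athy's law: d = ln(φ₀/φ) / k
d = ln(0.42/0.04) / 0.54 = ln(10.5) / 0.54 = 2.3514 / 0.54 = 4.354 km

4.35 km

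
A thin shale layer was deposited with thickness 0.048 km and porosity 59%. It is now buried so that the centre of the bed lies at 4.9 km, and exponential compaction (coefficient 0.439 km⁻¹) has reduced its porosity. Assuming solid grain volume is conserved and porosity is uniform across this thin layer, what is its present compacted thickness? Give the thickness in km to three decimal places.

0.021 km

Porosity at 4.9 km: phi = 0.59·exp(−0.439×4.9) = 0.0687
Solid-volume conservation: h(1−phi) = h₀(1−phi₀) ⇒ h = h₀·(1−phi₀)/(1−phi)
h = 0.048 × (1 − 0.59)/(1 − 0.0687) = 0.048 × 0.4402 = 0.0211 km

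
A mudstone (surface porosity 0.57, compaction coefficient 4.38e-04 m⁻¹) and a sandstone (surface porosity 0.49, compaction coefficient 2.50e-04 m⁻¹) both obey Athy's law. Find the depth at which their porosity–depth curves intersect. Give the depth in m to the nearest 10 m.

800 m

Working in km (1 km = 1000 m; k in km⁻¹ = k in m⁻¹ × 1000):
Set n₀ₐ e^(−kₐZ) = n₀ᵦ e^(−kᵦZ) ⇒ ln(n₀ₐ/n₀ᵦ) = (kₐ − kᵦ)·Z
Z = ln(0.57/0.49) / (0.438 − 0.25) = 0.1512 / 0.188 = 0.804 km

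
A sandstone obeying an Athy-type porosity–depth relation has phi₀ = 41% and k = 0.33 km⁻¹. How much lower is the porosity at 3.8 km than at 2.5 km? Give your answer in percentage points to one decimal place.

6.3 percentage points

phi(2.5) = 0.41·e^(−0.33×2.5) = 0.1797
phi(3.8) = 0.41·e^(−0.33×3.8) = 0.1170
Δphi = 0.1797 − 0.1170 = 0.0627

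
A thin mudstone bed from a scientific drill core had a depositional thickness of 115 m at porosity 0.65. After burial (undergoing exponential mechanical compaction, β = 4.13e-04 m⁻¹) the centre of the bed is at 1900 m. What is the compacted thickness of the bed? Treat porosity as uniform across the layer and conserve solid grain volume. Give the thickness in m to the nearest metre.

57 m

Working in km (1 km = 1000 m; β in km⁻¹ = β in m⁻¹ × 1000):
Porosity at 1.9 km: n = 0.65·exp(−0.413×1.9) = 0.2966
Solid-volume conservation: h(1−n) = h₀(1−n₀) ⇒ h = h₀·(1−n₀)/(1−n)
h = 0.115 × (1 − 0.65)/(1 − 0.2966) = 0.115 × 0.4976 = 0.0572 km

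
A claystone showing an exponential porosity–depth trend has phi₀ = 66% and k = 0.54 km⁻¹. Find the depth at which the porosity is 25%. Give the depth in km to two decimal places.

1.80 km

Invert Athy's law: z = ln(phi₀/phi) / k
z = ln(0.66/0.25) / 0.54 = ln(2.64) / 0.54 = 0.9708 / 0.54 = 1.798 km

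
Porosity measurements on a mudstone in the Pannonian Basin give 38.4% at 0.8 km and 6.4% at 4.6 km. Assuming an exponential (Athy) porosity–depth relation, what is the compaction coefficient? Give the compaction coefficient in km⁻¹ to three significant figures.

Athy: φ(d) = φ₀ e^(−cd) ⇒ φ₁/φ₂ = e^{c(d₂−d₁)} ⇒ c = ln(φ₁/φ₂)/(d₂−d₁)
c = ln(0.384/0.064) / (4.6 − 0.8) = ln(6) / 3.8 = 1.7918 / 3.8 = 0.4715 km⁻¹

0.472 km⁻¹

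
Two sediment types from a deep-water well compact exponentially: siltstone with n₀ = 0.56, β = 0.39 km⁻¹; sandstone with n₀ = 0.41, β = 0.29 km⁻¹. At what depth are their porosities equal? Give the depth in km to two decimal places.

3.12 km

Set n₀ₐ e^(−βₐd) = n₀ᵦ e^(−βᵦd) ⇒ ln(n₀ₐ/n₀ᵦ) = (βₐ − βᵦ)·d
d = ln(0.56/0.41) / (0.39 − 0.29) = 0.3118 / 0.1 = 3.118 km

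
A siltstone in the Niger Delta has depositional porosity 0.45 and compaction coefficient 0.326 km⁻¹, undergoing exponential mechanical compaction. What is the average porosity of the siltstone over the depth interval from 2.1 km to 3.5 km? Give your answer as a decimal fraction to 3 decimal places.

0.182

⟨phi⟩ = (1/(z₂−z₁)) ∫ phi₀ e^(−cz) dz = phi₀·(e^(−c·z₁) − e^(−c·z₂)) / (c·(z₂−z₁))
e^(−0.326×2.1) = 0.5043; e^(−0.326×3.5) = 0.3195
⟨phi⟩ = 0.45 × (0.5043 − 0.3195) / (0.326 × 1.4) = 0.45 × 0.4049 = 0.1822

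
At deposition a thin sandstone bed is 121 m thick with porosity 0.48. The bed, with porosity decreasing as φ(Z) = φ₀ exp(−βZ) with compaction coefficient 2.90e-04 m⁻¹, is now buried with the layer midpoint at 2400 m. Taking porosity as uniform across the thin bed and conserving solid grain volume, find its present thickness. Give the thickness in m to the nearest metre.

83 m

Working in km (1 km = 1000 m; β in km⁻¹ = β in m⁻¹ × 1000):
Porosity at 2.4 km: φ = 0.48·exp(−0.29×2.4) = 0.2393
Solid-volume conservation: h(1−φ) = h₀(1−φ₀) ⇒ h = h₀·(1−φ₀)/(1−φ)
h = 0.121 × (1 − 0.48)/(1 − 0.2393) = 0.121 × 0.6836 = 0.0827 km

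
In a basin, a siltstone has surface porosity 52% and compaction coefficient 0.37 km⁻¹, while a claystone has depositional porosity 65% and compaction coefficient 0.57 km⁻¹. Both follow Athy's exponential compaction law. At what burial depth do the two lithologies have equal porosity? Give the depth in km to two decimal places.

1.12 km

Set phi₀ₐ e^(−cₐd) = phi₀ᵦ e^(−cᵦd) ⇒ ln(phi₀ₐ/phi₀ᵦ) = (cₐ − cᵦ)·d
d = ln(0.52/0.65) / (0.37 − 0.57) = -0.2231 / -0.2 = 1.116 km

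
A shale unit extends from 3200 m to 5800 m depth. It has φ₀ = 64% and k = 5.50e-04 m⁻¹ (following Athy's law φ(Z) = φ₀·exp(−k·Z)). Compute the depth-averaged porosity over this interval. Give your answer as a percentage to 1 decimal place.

5.9%

Working in km (1 km = 1000 m; k in km⁻¹ = k in m⁻¹ × 1000):
⟨φ⟩ = (1/(Z₂−Z₁)) ∫ φ₀ e^(−kZ) dZ = φ₀·(e^(−k·Z₁) − e^(−k·Z₂)) / (k·(Z₂−Z₁))
e^(−0.55×3.2) = 0.1720; e^(−0.55×5.8) = 0.0412
⟨φ⟩ = 0.64 × (0.1720 − 0.0412) / (0.55 × 2.6) = 0.64 × 0.0915 = 0.0586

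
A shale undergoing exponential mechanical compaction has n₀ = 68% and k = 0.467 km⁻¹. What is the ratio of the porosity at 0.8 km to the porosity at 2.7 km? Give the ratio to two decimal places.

n(d₁)/n(d₂) = e^(−k·d₁)/e^(−k·d₂) = e^{k(d₂−d₁)}
= exp(0.467 × 1.9) = exp(0.8873) = 2.4286

2.43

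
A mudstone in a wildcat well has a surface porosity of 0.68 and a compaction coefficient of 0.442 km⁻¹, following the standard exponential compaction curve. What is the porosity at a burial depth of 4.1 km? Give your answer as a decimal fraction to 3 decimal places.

0.111

φ = φ₀·exp(−k·d) = 0.68 × exp(−0.442 × 4.1) = 0.68 × exp(−1.812)
  = 0.68 × 0.1633 = 0.1110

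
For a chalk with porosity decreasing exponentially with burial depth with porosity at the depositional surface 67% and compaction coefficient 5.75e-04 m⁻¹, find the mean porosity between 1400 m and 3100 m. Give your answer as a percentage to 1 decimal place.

Working in km (1 km = 1000 m; β in km⁻¹ = β in m⁻¹ × 1000):
⟨φ⟩ = (1/(d₂−d₁)) ∫ φ₀ e^(−βd) dd = φ₀·(e^(−β·d₁) − e^(−β·d₂)) / (β·(d₂−d₁))
e^(−0.575×1.4) = 0.4471; e^(−0.575×3.1) = 0.1682
⟨φ⟩ = 0.67 × (0.4471 − 0.1682) / (0.575 × 1.7) = 0.67 × 0.2853 = 0.1911

19.1%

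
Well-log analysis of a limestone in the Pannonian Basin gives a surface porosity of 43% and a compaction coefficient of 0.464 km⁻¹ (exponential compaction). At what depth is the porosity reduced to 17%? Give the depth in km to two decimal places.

Invert Athy's law: d = ln(φ₀/φ) / k
d = ln(0.43/0.17) / 0.464 = ln(2.529) / 0.464 = 0.9280 / 0.464 = 2.000 km

2.00 km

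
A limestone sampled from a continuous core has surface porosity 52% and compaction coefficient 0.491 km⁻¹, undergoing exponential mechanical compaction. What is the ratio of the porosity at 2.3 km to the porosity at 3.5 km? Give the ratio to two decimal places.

phi(d₁)/phi(d₂) = e^(−c·d₁)/e^(−c·d₂) = e^{c(d₂−d₁)}
= exp(0.491 × 1.2) = exp(0.5892) = 1.8025

1.80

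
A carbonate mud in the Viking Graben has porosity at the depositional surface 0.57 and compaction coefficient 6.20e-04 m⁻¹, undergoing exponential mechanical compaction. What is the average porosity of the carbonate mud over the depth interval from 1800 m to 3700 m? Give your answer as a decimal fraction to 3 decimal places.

Working in km (1 km = 1000 m; k in km⁻¹ = k in m⁻¹ × 1000):
⟨φ⟩ = (1/(d₂−d₁)) ∫ φ₀ e^(−kd) dd = φ₀·(e^(−k·d₁) − e^(−k·d₂)) / (k·(d₂−d₁))
e^(−0.62×1.8) = 0.3276; e^(−0.62×3.7) = 0.1009
⟨φ⟩ = 0.57 × (0.3276 − 0.1009) / (0.62 × 1.9) = 0.57 × 0.1925 = 0.1097

0.110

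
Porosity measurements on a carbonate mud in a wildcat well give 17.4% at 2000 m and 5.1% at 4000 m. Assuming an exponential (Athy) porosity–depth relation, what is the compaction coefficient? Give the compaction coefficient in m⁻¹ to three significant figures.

Working in km (1 km = 1000 m; β in km⁻¹ = β in m⁻¹ × 1000):
Athy: φ(Z) = φ₀ e^(−βZ) ⇒ φ₁/φ₂ = e^{β(Z₂−Z₁)} ⇒ β = ln(φ₁/φ₂)/(Z₂−Z₁)
β = ln(0.174/0.051) / (4 − 2) = ln(3.412) / 2 = 1.2272 / 2 = 0.6136 km⁻¹

0.000614 m⁻¹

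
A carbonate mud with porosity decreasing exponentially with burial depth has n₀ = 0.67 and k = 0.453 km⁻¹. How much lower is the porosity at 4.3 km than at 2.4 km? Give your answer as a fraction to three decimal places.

0.130

n(2.4) = 0.67·e^(−0.453×2.4) = 0.2259
n(4.3) = 0.67·e^(−0.453×4.3) = 0.0955
Δn = 0.2259 − 0.0955 = 0.1304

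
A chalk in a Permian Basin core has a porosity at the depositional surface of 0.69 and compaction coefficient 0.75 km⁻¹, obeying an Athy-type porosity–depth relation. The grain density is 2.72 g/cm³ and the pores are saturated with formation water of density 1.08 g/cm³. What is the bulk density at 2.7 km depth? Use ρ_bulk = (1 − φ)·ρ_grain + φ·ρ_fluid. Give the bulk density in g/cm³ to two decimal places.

2.57 g/cm³

Porosity at depth: φ = 0.69·exp(−0.75×2.7) = 0.69×0.1320 = 0.0911
Bulk density: ρ_b = (1−φ)ρ_g + φ·ρ_f = 0.9089×2.72 + 0.0911×1.08
       = 2.472 + 0.098 = 2.571 g/cm³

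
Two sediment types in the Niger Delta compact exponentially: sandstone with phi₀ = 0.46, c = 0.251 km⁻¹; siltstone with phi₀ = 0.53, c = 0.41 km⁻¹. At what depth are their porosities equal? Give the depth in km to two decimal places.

0.89 km

Set phi₀ₐ e^(−cₐd) = phi₀ᵦ e^(−cᵦd) ⇒ ln(phi₀ₐ/phi₀ᵦ) = (cₐ − cᵦ)·d
d = ln(0.46/0.53) / (0.251 − 0.41) = -0.1417 / -0.159 = 0.891 km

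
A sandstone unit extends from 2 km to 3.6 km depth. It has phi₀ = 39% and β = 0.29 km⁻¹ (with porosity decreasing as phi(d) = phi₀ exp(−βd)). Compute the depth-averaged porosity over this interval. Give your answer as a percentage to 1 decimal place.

17.5%

⟨phi⟩ = (1/(d₂−d₁)) ∫ phi₀ e^(−βd) dd = phi₀·(e^(−β·d₁) − e^(−β·d₂)) / (β·(d₂−d₁))
e^(−0.29×2) = 0.5599; e^(−0.29×3.6) = 0.3520
⟨phi⟩ = 0.39 × (0.5599 − 0.3520) / (0.29 × 1.6) = 0.39 × 0.4480 = 0.1747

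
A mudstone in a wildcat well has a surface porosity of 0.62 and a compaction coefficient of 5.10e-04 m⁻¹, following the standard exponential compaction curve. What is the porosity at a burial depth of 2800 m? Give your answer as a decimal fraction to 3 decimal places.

0.149

Working in km (1 km = 1000 m; β in km⁻¹ = β in m⁻¹ × 1000):
φ = φ₀·exp(−β·z) = 0.62 × exp(−0.51 × 2.8) = 0.62 × exp(−1.428)
  = 0.62 × 0.2398 = 0.1487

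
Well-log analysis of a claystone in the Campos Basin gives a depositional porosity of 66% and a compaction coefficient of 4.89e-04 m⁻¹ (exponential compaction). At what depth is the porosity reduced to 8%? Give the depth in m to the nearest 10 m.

Working in km (1 km = 1000 m; c in km⁻¹ = c in m⁻¹ × 1000):
Invert Athy's law: d = ln(phi₀/phi) / c
d = ln(0.66/0.08) / 0.489 = ln(8.25) / 0.489 = 2.1102 / 0.489 = 4.315 km

4320 m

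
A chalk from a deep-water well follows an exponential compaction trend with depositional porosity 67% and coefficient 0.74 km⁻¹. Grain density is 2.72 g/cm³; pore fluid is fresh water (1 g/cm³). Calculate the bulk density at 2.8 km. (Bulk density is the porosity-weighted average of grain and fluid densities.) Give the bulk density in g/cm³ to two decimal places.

2.57 g/cm³

Porosity at depth: φ = 0.67·exp(−0.74×2.8) = 0.67×0.1259 = 0.0844
Bulk density: ρ_b = (1−φ)ρ_g + φ·ρ_f = 0.9156×2.72 + 0.0844×1
       = 2.490 + 0.084 = 2.575 g/cm³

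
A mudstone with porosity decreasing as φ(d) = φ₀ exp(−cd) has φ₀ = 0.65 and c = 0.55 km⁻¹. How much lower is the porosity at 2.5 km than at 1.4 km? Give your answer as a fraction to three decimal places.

φ(1.4) = 0.65·e^(−0.55×1.4) = 0.3010
φ(2.5) = 0.65·e^(−0.55×2.5) = 0.1643
Δφ = 0.3010 − 0.1643 = 0.1366

0.137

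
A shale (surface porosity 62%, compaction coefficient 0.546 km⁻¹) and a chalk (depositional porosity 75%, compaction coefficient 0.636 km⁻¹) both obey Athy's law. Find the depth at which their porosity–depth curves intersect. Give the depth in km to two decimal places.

Set φ₀ₐ e^(−kₐZ) = φ₀ᵦ e^(−kᵦZ) ⇒ ln(φ₀ₐ/φ₀ᵦ) = (kₐ − kᵦ)·Z
Z = ln(0.62/0.75) / (0.546 − 0.636) = -0.1904 / -0.09 = 2.115 km

2.12 km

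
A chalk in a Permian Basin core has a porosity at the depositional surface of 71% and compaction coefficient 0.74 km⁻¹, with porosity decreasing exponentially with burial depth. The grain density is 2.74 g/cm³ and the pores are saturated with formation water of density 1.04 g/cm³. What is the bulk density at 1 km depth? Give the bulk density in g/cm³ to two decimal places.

2.16 g/cm³

Porosity at depth: n = 0.71·exp(−0.74×1) = 0.71×0.4771 = 0.3388
Bulk density: ρ_b = (1−n)ρ_g + n·ρ_f = 0.6612×2.74 + 0.3388×1.04
       = 1.812 + 0.352 = 2.164 g/cm³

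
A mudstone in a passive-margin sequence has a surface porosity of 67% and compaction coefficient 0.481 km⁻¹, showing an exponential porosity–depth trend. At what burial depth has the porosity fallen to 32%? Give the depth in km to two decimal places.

1.54 km

Invert Athy's law: Z = ln(n₀/n) / β
Z = ln(0.67/0.32) / 0.481 = ln(2.094) / 0.481 = 0.7390 / 0.481 = 1.536 km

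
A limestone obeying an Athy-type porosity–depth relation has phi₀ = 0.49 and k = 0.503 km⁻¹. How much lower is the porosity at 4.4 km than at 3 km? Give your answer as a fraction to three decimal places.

phi(3) = 0.49·e^(−0.503×3) = 0.1084
phi(4.4) = 0.49·e^(−0.503×4.4) = 0.0536
Δphi = 0.1084 − 0.0536 = 0.0548

0.055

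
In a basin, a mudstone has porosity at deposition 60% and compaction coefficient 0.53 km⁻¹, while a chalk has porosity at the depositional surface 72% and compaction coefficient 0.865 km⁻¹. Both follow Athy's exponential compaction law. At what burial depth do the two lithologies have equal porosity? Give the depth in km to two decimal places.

Set n₀ₐ e^(−cₐz) = n₀ᵦ e^(−cᵦz) ⇒ ln(n₀ₐ/n₀ᵦ) = (cₐ − cᵦ)·z
z = ln(0.6/0.72) / (0.53 − 0.865) = -0.1823 / -0.335 = 0.544 km

0.54 km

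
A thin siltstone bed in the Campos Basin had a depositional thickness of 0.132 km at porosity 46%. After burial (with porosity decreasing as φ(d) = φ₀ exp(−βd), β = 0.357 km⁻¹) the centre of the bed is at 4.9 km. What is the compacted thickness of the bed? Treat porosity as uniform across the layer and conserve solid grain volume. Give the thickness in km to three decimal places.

0.077 km

Porosity at 4.9 km: φ = 0.46·exp(−0.357×4.9) = 0.0800
Solid-volume conservation: h(1−φ) = h₀(1−φ₀) ⇒ h = h₀·(1−φ₀)/(1−φ)
h = 0.132 × (1 − 0.46)/(1 − 0.0800) = 0.132 × 0.5870 = 0.0775 km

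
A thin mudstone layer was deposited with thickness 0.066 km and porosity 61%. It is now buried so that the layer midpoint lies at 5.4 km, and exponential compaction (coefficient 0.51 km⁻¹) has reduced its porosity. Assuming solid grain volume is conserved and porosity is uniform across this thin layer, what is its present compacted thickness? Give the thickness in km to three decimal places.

0.027 km

Porosity at 5.4 km: φ = 0.61·exp(−0.51×5.4) = 0.0388
Solid-volume conservation: h(1−φ) = h₀(1−φ₀) ⇒ h = h₀·(1−φ₀)/(1−φ)
h = 0.066 × (1 − 0.61)/(1 − 0.0388) = 0.066 × 0.4058 = 0.0268 km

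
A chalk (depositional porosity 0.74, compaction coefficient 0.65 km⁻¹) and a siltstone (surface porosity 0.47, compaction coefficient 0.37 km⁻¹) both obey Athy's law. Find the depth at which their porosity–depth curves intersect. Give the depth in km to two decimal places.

Set phi₀ₐ e^(−cₐZ) = phi₀ᵦ e^(−cᵦZ) ⇒ ln(phi₀ₐ/phi₀ᵦ) = (cₐ − cᵦ)·Z
Z = ln(0.74/0.47) / (0.65 − 0.37) = 0.4539 / 0.28 = 1.621 km

1.62 km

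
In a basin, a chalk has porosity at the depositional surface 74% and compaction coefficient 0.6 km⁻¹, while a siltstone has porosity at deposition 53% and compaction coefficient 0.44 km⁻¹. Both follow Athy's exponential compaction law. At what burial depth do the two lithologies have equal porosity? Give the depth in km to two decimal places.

Set n₀ₐ e^(−βₐZ) = n₀ᵦ e^(−βᵦZ) ⇒ ln(n₀ₐ/n₀ᵦ) = (βₐ − βᵦ)·Z
Z = ln(0.74/0.53) / (0.6 − 0.44) = 0.3338 / 0.16 = 2.086 km

2.09 km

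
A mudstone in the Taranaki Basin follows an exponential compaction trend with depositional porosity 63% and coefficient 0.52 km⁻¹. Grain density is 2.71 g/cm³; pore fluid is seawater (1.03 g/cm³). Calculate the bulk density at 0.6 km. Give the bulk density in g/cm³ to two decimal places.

1.94 g/cm³

Porosity at depth: phi = 0.63·exp(−0.52×0.6) = 0.63×0.7320 = 0.4611
Bulk density: ρ_b = (1−phi)ρ_g + phi·ρ_f = 0.5389×2.71 + 0.4611×1.03
       = 1.460 + 0.475 = 1.935 g/cm³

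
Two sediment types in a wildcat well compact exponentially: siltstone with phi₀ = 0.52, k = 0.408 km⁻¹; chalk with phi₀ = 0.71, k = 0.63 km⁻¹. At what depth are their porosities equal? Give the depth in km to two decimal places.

1.40 km

Set phi₀ₐ e^(−kₐz) = phi₀ᵦ e^(−kᵦz) ⇒ ln(phi₀ₐ/phi₀ᵦ) = (kₐ − kᵦ)·z
z = ln(0.52/0.71) / (0.408 − 0.63) = -0.3114 / -0.222 = 1.403 km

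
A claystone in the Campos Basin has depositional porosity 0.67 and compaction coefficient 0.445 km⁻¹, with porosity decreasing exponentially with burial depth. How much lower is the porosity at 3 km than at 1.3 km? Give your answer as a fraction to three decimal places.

n(1.3) = 0.67·e^(−0.445×1.3) = 0.3757
n(3) = 0.67·e^(−0.445×3) = 0.1763
Δn = 0.3757 − 0.1763 = 0.1994

0.199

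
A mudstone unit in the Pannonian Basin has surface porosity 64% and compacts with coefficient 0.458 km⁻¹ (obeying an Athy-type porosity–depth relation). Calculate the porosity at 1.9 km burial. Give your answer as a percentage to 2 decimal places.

26.81%

phi = phi₀·exp(−c·d) = 0.64 × exp(−0.458 × 1.9) = 0.64 × exp(−0.8702)
  = 0.64 × 0.4189 = 0.2681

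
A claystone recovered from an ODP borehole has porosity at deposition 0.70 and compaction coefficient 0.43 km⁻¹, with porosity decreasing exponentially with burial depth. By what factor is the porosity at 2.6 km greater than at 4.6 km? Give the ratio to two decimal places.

2.36

n(Z₁)/n(Z₂) = e^(−c·Z₁)/e^(−c·Z₂) = e^{c(Z₂−Z₁)}
= exp(0.43 × 2) = exp(0.86) = 2.3632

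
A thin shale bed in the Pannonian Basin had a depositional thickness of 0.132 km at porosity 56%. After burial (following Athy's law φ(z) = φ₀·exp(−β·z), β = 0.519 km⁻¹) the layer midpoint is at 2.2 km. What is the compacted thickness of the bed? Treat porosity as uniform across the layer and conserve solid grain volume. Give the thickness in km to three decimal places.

0.071 km

Porosity at 2.2 km: φ = 0.56·exp(−0.519×2.2) = 0.1788
Solid-volume conservation: h(1−φ) = h₀(1−φ₀) ⇒ h = h₀·(1−φ₀)/(1−φ)
h = 0.132 × (1 − 0.56)/(1 − 0.1788) = 0.132 × 0.5358 = 0.0707 km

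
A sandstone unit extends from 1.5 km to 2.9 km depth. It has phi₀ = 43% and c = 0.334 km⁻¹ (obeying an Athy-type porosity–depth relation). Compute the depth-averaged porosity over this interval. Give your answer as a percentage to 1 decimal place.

20.8%

⟨phi⟩ = (1/(Z₂−Z₁)) ∫ phi₀ e^(−cZ) dZ = phi₀·(e^(−c·Z₁) − e^(−c·Z₂)) / (c·(Z₂−Z₁))
e^(−0.334×1.5) = 0.6059; e^(−0.334×2.9) = 0.3796
⟨phi⟩ = 0.43 × (0.6059 − 0.3796) / (0.334 × 1.4) = 0.43 × 0.4840 = 0.2081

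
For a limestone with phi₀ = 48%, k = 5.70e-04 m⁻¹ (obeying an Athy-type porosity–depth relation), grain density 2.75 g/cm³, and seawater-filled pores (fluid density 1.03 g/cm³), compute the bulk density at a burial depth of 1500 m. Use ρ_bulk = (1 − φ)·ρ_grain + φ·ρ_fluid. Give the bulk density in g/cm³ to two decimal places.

2.40 g/cm³

Working in km (1 km = 1000 m; k in km⁻¹ = k in m⁻¹ × 1000):
Porosity at depth: phi = 0.48·exp(−0.57×1.5) = 0.48×0.4253 = 0.2041
Bulk density: ρ_b = (1−phi)ρ_g + phi·ρ_f = 0.7959×2.75 + 0.2041×1.03
       = 2.189 + 0.210 = 2.399 g/cm³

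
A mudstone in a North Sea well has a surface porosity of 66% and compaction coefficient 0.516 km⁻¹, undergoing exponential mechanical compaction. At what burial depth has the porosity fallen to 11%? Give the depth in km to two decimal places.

Invert Athy's law: d = ln(n₀/n) / c
d = ln(0.66/0.11) / 0.516 = ln(6) / 0.516 = 1.7918 / 0.516 = 3.472 km

3.47 km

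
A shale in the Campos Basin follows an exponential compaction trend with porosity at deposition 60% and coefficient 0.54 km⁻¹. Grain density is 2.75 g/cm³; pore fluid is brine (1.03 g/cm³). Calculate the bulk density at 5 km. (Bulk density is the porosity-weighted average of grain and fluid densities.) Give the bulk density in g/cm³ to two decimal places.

Porosity at depth: n = 0.6·exp(−0.54×5) = 0.6×0.0672 = 0.0403
Bulk density: ρ_b = (1−n)ρ_g + n·ρ_f = 0.9597×2.75 + 0.0403×1.03
       = 2.639 + 0.042 = 2.681 g/cm³

2.68 g/cm³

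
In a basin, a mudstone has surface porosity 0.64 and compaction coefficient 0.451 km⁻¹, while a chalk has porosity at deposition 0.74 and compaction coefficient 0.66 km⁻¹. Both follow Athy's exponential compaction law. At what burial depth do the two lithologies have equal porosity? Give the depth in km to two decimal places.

0.69 km

Set n₀ₐ e^(−kₐZ) = n₀ᵦ e^(−kᵦZ) ⇒ ln(n₀ₐ/n₀ᵦ) = (kₐ − kᵦ)·Z
Z = ln(0.64/0.74) / (0.451 − 0.66) = -0.1452 / -0.209 = 0.695 km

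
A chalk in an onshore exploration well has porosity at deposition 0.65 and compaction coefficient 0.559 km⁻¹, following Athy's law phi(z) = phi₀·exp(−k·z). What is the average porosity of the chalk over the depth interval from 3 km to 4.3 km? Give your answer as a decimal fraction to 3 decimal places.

⟨phi⟩ = (1/(z₂−z₁)) ∫ phi₀ e^(−kz) dz = phi₀·(e^(−k·z₁) − e^(−k·z₂)) / (k·(z₂−z₁))
e^(−0.559×3) = 0.1869; e^(−0.559×4.3) = 0.0904
⟨phi⟩ = 0.65 × (0.1869 − 0.0904) / (0.559 × 1.3) = 0.65 × 0.1329 = 0.0864

0.086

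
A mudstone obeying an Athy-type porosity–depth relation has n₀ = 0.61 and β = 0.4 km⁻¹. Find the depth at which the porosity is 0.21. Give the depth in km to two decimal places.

Invert Athy's law: d = ln(n₀/n) / β
d = ln(0.61/0.21) / 0.4 = ln(2.905) / 0.4 = 1.0664 / 0.4 = 2.666 km

2.67 km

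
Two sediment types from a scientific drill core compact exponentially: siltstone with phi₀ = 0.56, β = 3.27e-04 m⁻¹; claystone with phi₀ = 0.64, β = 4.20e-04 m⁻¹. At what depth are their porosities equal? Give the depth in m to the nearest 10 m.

1440 m

Working in km (1 km = 1000 m; β in km⁻¹ = β in m⁻¹ × 1000):
Set phi₀ₐ e^(−βₐd) = phi₀ᵦ e^(−βᵦd) ⇒ ln(phi₀ₐ/phi₀ᵦ) = (βₐ − βᵦ)·d
d = ln(0.56/0.64) / (0.327 − 0.42) = -0.1335 / -0.093 = 1.436 km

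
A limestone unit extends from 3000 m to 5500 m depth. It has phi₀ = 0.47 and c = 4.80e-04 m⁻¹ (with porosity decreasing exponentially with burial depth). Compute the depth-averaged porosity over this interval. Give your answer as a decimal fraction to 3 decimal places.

0.065

Working in km (1 km = 1000 m; c in km⁻¹ = c in m⁻¹ × 1000):
⟨phi⟩ = (1/(z₂−z₁)) ∫ phi₀ e^(−cz) dz = phi₀·(e^(−c·z₁) − e^(−c·z₂)) / (c·(z₂−z₁))
e^(−0.48×3) = 0.2369; e^(−0.48×5.5) = 0.0714
⟨phi⟩ = 0.47 × (0.2369 − 0.0714) / (0.48 × 2.5) = 0.47 × 0.1380 = 0.0648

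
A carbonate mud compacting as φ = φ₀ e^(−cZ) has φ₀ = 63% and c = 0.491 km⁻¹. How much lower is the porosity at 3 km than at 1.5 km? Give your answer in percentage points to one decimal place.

φ(1.5) = 0.63·e^(−0.491×1.5) = 0.3016
φ(3) = 0.63·e^(−0.491×3) = 0.1444
Δφ = 0.3016 − 0.1444 = 0.1572

15.7 percentage points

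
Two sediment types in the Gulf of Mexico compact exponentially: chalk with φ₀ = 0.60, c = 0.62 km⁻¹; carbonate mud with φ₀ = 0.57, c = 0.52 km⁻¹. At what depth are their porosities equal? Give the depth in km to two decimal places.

0.51 km

Set φ₀ₐ e^(−cₐZ) = φ₀ᵦ e^(−cᵦZ) ⇒ ln(φ₀ₐ/φ₀ᵦ) = (cₐ − cᵦ)·Z
Z = ln(0.6/0.57) / (0.62 − 0.52) = 0.0513 / 0.1 = 0.513 km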